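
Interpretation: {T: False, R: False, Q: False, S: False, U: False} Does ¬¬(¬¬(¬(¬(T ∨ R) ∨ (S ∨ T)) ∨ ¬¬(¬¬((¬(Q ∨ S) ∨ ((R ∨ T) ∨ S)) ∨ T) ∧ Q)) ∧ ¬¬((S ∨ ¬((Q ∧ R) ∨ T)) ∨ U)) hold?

Substituting T=False, R=False, Q=False, S=False, U=False:
T ∨ R = False ∨ False = False
¬(T ∨ R) = ¬False = True
S ∨ T = False ∨ False = False
¬(T ∨ R) ∨ (S ∨ T) = True ∨ False = True
¬(¬(T ∨ R) ∨ (S ∨ T)) = ¬True = False
Q ∨ S = False ∨ False = False
¬(Q ∨ S) = ¬False = True
R ∨ T = False ∨ False = False
(R ∨ T) ∨ S = False ∨ False = False
¬(Q ∨ S) ∨ ((R ∨ T) ∨ S) = True ∨ False = True
(¬(Q ∨ S) ∨ ((R ∨ T) ∨ S)) ∨ T = True ∨ False = True
¬((¬(Q ∨ S) ∨ ((R ∨ T) ∨ S)) ∨ T) = ¬True = False
¬¬((¬(Q ∨ S) ∨ ((R ∨ T) ∨ S)) ∨ T) = ¬False = True
¬¬((¬(Q ∨ S) ∨ ((R ∨ T) ∨ S)) ∨ T) ∧ Q = True ∧ False = False
¬(¬¬((¬(Q ∨ S) ∨ ((R ∨ T) ∨ S)) ∨ T) ∧ Q) = ¬False = True
¬¬(¬¬((¬(Q ∨ S) ∨ ((R ∨ T) ∨ S)) ∨ T) ∧ Q) = ¬True = False
¬(¬(T ∨ R) ∨ (S ∨ T)) ∨ ¬¬(¬¬((¬(Q ∨ S) ∨ ((R ∨ T) ∨ S)) ∨ T) ∧ Q) = False ∨ False = False
¬(¬(¬(T ∨ R) ∨ (S ∨ T)) ∨ ¬¬(¬¬((¬(Q ∨ S) ∨ ((R ∨ T) ∨ S)) ∨ T) ∧ Q)) = ¬False = True
¬¬(¬(¬(T ∨ R) ∨ (S ∨ T)) ∨ ¬¬(¬¬((¬(Q ∨ S) ∨ ((R ∨ T) ∨ S)) ∨ T) ∧ Q)) = ¬True = False
Q ∧ R = False ∧ False = False
(Q ∧ R) ∨ T = False ∨ False = False
¬((Q ∧ R) ∨ T) = ¬False = True
S ∨ ¬((Q ∧ R) ∨ T) = False ∨ True = True
(S ∨ ¬((Q ∧ R) ∨ T)) ∨ U = True ∨ False = True
¬((S ∨ ¬((Q ∧ R) ∨ T)) ∨ U) = ¬True = False
¬¬((S ∨ ¬((Q ∧ R) ∨ T)) ∨ U) = ¬False = True
¬¬(¬(¬(T ∨ R) ∨ (S ∨ T)) ∨ ¬¬(¬¬((¬(Q ∨ S) ∨ ((R ∨ T) ∨ S)) ∨ T) ∧ Q)) ∧ ¬¬((S ∨ ¬((Q ∧ R) ∨ T)) ∨ U) = False ∧ True = False
¬(¬¬(¬(¬(T ∨ R) ∨ (S ∨ T)) ∨ ¬¬(¬¬((¬(Q ∨ S) ∨ ((R ∨ T) ∨ S)) ∨ T) ∧ Q)) ∧ ¬¬((S ∨ ¬((Q ∧ R) ∨ T)) ∨ U)) = ¬False = True
¬¬(¬¬(¬(¬(T ∨ R) ∨ (S ∨ T)) ∨ ¬¬(¬¬((¬(Q ∨ S) ∨ ((R ∨ T) ∨ S)) ∨ T) ∧ Q)) ∧ ¬¬((S ∨ ¬((Q ∧ R) ∨ T)) ∨ U)) = ¬True = False

False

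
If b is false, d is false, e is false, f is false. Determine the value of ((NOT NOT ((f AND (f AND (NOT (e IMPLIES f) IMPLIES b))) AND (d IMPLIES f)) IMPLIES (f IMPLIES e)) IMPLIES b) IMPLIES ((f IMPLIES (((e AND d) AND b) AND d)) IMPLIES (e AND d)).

True

e IMPLIES f = False IMPLIES False = True
NOT (e IMPLIES f) = NOT True = False
NOT (e IMPLIES f) IMPLIES b = False IMPLIES False = True
f AND (NOT (e IMPLIES f) IMPLIES b) = False AND True = False
f AND (f AND (NOT (e IMPLIES f) IMPLIES b)) = False AND False = False
d IMPLIES f = False IMPLIES False = True
(f AND (f AND (NOT (e IMPLIES f) IMPLIES b))) AND (d IMPLIES f) = False AND True = False
NOT ((f AND (f AND (NOT (e IMPLIES f) IMPLIES b))) AND (d IMPLIES f)) = NOT False = True
NOT NOT ((f AND (f AND (NOT (e IMPLIES f) IMPLIES b))) AND (d IMPLIES f)) = NOT True = False
f IMPLIES e = False IMPLIES False = True
NOT NOT ((f AND (f AND (NOT (e IMPLIES f) IMPLIES b))) AND (d IMPLIES f)) IMPLIES (f IMPLIES e) = False IMPLIES True = True
(NOT NOT ((f AND (f AND (NOT (e IMPLIES f) IMPLIES b))) AND (d IMPLIES f)) IMPLIES (f IMPLIES e)) IMPLIES b = True IMPLIES False = False
e AND d = False AND False = False
(e AND d) AND b = False AND False = False
((e AND d) AND b) AND d = False AND False = False
f IMPLIES (((e AND d) AND b) AND d) = False IMPLIES False = True
e AND d = False AND False = False
(f IMPLIES (((e AND d) AND b) AND d)) IMPLIES (e AND d) = True IMPLIES False = False
((NOT NOT ((f AND (f AND (NOT (e IMPLIES f) IMPLIES b))) AND (d IMPLIES f)) IMPLIES (f IMPLIES e)) IMPLIES b) IMPLIES ((f IMPLIES (((e AND d) AND b) AND d)) IMPLIES (e AND d)) = False IMPLIES False = True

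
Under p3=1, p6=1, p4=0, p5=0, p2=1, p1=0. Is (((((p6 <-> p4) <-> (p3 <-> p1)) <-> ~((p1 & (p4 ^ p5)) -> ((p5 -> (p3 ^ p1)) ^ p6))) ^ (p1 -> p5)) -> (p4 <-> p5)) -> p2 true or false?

1

p6 <-> p4 = 1 <-> 0 = 0
p3 <-> p1 = 1 <-> 0 = 0
(p6 <-> p4) <-> (p3 <-> p1) = 0 <-> 0 = 1
p4 ^ p5 = 0 ^ 0 = 0
p1 & (p4 ^ p5) = 0 & 0 = 0
p3 ^ p1 = 1 ^ 0 = 1
p5 -> (p3 ^ p1) = 0 -> 1 = 1
(p5 -> (p3 ^ p1)) ^ p6 = 1 ^ 1 = 0
(p1 & (p4 ^ p5)) -> ((p5 -> (p3 ^ p1)) ^ p6) = 0 -> 0 = 1
~((p1 & (p4 ^ p5)) -> ((p5 -> (p3 ^ p1)) ^ p6)) = ~1 = 0
((p6 <-> p4) <-> (p3 <-> p1)) <-> ~((p1 & (p4 ^ p5)) -> ((p5 -> (p3 ^ p1)) ^ p6)) = 1 <-> 0 = 0
p1 -> p5 = 0 -> 0 = 1
(((p6 <-> p4) <-> (p3 <-> p1)) <-> ~((p1 & (p4 ^ p5)) -> ((p5 -> (p3 ^ p1)) ^ p6))) ^ (p1 -> p5) = 0 ^ 1 = 1
p4 <-> p5 = 0 <-> 0 = 1
((((p6 <-> p4) <-> (p3 <-> p1)) <-> ~((p1 & (p4 ^ p5)) -> ((p5 -> (p3 ^ p1)) ^ p6))) ^ (p1 -> p5)) -> (p4 <-> p5) = 1 -> 1 = 1
(((((p6 <-> p4) <-> (p3 <-> p1)) <-> ~((p1 & (p4 ^ p5)) -> ((p5 -> (p3 ^ p1)) ^ p6))) ^ (p1 -> p5)) -> (p4 <-> p5)) -> p2 = 1 -> 1 = 1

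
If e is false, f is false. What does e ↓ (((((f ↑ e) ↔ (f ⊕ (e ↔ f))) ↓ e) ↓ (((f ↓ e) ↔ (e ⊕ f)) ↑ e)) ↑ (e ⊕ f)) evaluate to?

f ↑ e = F ↑ F = T
e ↔ f = F ↔ F = T
f ⊕ (e ↔ f) = F ⊕ T = T
(f ↑ e) ↔ (f ⊕ (e ↔ f)) = T ↔ T = T
((f ↑ e) ↔ (f ⊕ (e ↔ f))) ↓ e = T ↓ F = F
f ↓ e = F ↓ F = T
e ⊕ f = F ⊕ F = F
(f ↓ e) ↔ (e ⊕ f) = T ↔ F = F
((f ↓ e) ↔ (e ⊕ f)) ↑ e = F ↑ F = T
(((f ↑ e) ↔ (f ⊕ (e ↔ f))) ↓ e) ↓ (((f ↓ e) ↔ (e ⊕ f)) ↑ e) = F ↓ T = F
e ⊕ f = F ⊕ F = F
((((f ↑ e) ↔ (f ⊕ (e ↔ f))) ↓ e) ↓ (((f ↓ e) ↔ (e ⊕ f)) ↑ e)) ↑ (e ⊕ f) = F ↑ F = T
e ↓ (((((f ↑ e) ↔ (f ⊕ (e ↔ f))) ↓ e) ↓ (((f ↓ e) ↔ (e ⊕ f)) ↑ e)) ↑ (e ⊕ f)) = F ↓ T = F

F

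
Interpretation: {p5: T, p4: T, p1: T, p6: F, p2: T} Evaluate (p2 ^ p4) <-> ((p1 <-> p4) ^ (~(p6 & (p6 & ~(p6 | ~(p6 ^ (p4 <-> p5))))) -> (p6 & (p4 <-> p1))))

F

p2 ^ p4 = T ^ T = F
p1 <-> p4 = T <-> T = T
p4 <-> p5 = T <-> T = T
p6 ^ (p4 <-> p5) = F ^ T = T
~(p6 ^ (p4 <-> p5)) = ~T = F
p6 | ~(p6 ^ (p4 <-> p5)) = F | F = F
~(p6 | ~(p6 ^ (p4 <-> p5))) = ~F = T
p6 & ~(p6 | ~(p6 ^ (p4 <-> p5))) = F & T = F
p6 & (p6 & ~(p6 | ~(p6 ^ (p4 <-> p5)))) = F & F = F
~(p6 & (p6 & ~(p6 | ~(p6 ^ (p4 <-> p5))))) = ~F = T
p4 <-> p1 = T <-> T = T
p6 & (p4 <-> p1) = F & T = F
~(p6 & (p6 & ~(p6 | ~(p6 ^ (p4 <-> p5))))) -> (p6 & (p4 <-> p1)) = T -> F = F
(p1 <-> p4) ^ (~(p6 & (p6 & ~(p6 | ~(p6 ^ (p4 <-> p5))))) -> (p6 & (p4 <-> p1))) = T ^ F = T
(p2 ^ p4) <-> ((p1 <-> p4) ^ (~(p6 & (p6 & ~(p6 | ~(p6 ^ (p4 <-> p5))))) -> (p6 & (p4 <-> p1)))) = F <-> T = F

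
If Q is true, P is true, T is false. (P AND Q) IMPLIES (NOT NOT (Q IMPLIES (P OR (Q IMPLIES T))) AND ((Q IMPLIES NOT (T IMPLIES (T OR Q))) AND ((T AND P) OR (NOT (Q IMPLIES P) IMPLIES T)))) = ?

false

Substituting Q=true, P=true, T=false:
P AND Q = true AND true = true
Q IMPLIES T = true IMPLIES false = false
P OR (Q IMPLIES T) = true OR false = true
Q IMPLIES (P OR (Q IMPLIES T)) = true IMPLIES true = true
NOT (Q IMPLIES (P OR (Q IMPLIES T))) = NOT true = false
NOT NOT (Q IMPLIES (P OR (Q IMPLIES T))) = NOT false = true
T OR Q = false OR true = true
T IMPLIES (T OR Q) = false IMPLIES true = true
NOT (T IMPLIES (T OR Q)) = NOT true = false
Q IMPLIES NOT (T IMPLIES (T OR Q)) = true IMPLIES false = false
T AND P = false AND true = false
Q IMPLIES P = true IMPLIES true = true
NOT (Q IMPLIES P) = NOT true = false
NOT (Q IMPLIES P) IMPLIES T = false IMPLIES false = true
(T AND P) OR (NOT (Q IMPLIES P) IMPLIES T) = false OR true = true
(Q IMPLIES NOT (T IMPLIES (T OR Q))) AND ((T AND P) OR (NOT (Q IMPLIES P) IMPLIES T)) = false AND true = false
NOT NOT (Q IMPLIES (P OR (Q IMPLIES T))) AND ((Q IMPLIES NOT (T IMPLIES (T OR Q))) AND ((T AND P) OR (NOT (Q IMPLIES P) IMPLIES T))) = true AND false = false
(P AND Q) IMPLIES (NOT NOT (Q IMPLIES (P OR (Q IMPLIES T))) AND ((Q IMPLIES NOT (T IMPLIES (T OR Q))) AND ((T AND P) OR (NOT (Q IMPLIES P) IMPLIES T)))) = true IMPLIES false = false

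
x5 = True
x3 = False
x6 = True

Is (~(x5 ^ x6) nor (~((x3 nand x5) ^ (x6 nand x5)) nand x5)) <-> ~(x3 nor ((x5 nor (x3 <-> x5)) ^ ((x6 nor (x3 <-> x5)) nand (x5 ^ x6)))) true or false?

x5 ^ x6 = True ^ True = False
~(x5 ^ x6) = ~False = True
x3 nand x5 = False nand True = True
x6 nand x5 = True nand True = False
(x3 nand x5) ^ (x6 nand x5) = True ^ False = True
~((x3 nand x5) ^ (x6 nand x5)) = ~True = False
~((x3 nand x5) ^ (x6 nand x5)) nand x5 = False nand True = True
~(x5 ^ x6) nor (~((x3 nand x5) ^ (x6 nand x5)) nand x5) = True nor True = False
x3 <-> x5 = False <-> True = False
x5 nor (x3 <-> x5) = True nor False = False
x3 <-> x5 = False <-> True = False
x6 nor (x3 <-> x5) = True nor False = False
x5 ^ x6 = True ^ True = False
(x6 nor (x3 <-> x5)) nand (x5 ^ x6) = False nand False = True
(x5 nor (x3 <-> x5)) ^ ((x6 nor (x3 <-> x5)) nand (x5 ^ x6)) = False ^ True = True
x3 nor ((x5 nor (x3 <-> x5)) ^ ((x6 nor (x3 <-> x5)) nand (x5 ^ x6))) = False nor True = False
~(x3 nor ((x5 nor (x3 <-> x5)) ^ ((x6 nor (x3 <-> x5)) nand (x5 ^ x6)))) = ~False = True
(~(x5 ^ x6) nor (~((x3 nand x5) ^ (x6 nand x5)) nand x5)) <-> ~(x3 nor ((x5 nor (x3 <-> x5)) ^ ((x6 nor (x3 <-> x5)) nand (x5 ^ x6)))) = False <-> True = False

False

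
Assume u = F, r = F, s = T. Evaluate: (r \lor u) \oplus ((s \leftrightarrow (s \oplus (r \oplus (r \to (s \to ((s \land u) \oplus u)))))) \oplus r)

Substituting u=F, r=F, s=T:
r \lor u = F \lor F = F
s \land u = T \land F = F
(s \land u) \oplus u = F \oplus F = F
s \to ((s \land u) \oplus u) = T \to F = F
r \to (s \to ((s \land u) \oplus u)) = F \to F = T
r \oplus (r \to (s \to ((s \land u) \oplus u))) = F \oplus T = T
s \oplus (r \oplus (r \to (s \to ((s \land u) \oplus u)))) = T \oplus T = F
s \leftrightarrow (s \oplus (r \oplus (r \to (s \to ((s \land u) \oplus u))))) = T \leftrightarrow F = F
(s \leftrightarrow (s \oplus (r \oplus (r \to (s \to ((s \land u) \oplus u)))))) \oplus r = F \oplus F = F
(r \lor u) \oplus ((s \leftrightarrow (s \oplus (r \oplus (r \to (s \to ((s \land u) \oplus u)))))) \oplus r) = F \oplus F = F

F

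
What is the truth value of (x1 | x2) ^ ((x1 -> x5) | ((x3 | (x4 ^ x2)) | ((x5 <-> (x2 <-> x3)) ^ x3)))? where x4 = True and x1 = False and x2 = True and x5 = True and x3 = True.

Substituting x4=True, x1=False, x2=True, x5=True, x3=True:
x1 | x2 = False | True = True
x1 -> x5 = False -> True = True
x4 ^ x2 = True ^ True = False
x3 | (x4 ^ x2) = True | False = True
x2 <-> x3 = True <-> True = True
x5 <-> (x2 <-> x3) = True <-> True = True
(x5 <-> (x2 <-> x3)) ^ x3 = True ^ True = False
(x3 | (x4 ^ x2)) | ((x5 <-> (x2 <-> x3)) ^ x3) = True | False = True
(x1 -> x5) | ((x3 | (x4 ^ x2)) | ((x5 <-> (x2 <-> x3)) ^ x3)) = True | True = True
(x1 | x2) ^ ((x1 -> x5) | ((x3 | (x4 ^ x2)) | ((x5 <-> (x2 <-> x3)) ^ x3))) = True ^ True = False

False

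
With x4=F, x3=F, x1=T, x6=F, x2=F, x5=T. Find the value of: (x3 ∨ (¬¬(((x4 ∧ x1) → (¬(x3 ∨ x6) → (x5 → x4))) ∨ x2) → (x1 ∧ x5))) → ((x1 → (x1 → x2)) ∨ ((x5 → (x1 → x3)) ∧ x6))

F

Substituting x4=F, x3=F, x1=T, x6=F, x2=F, x5=T:
x4 ∧ x1 = F ∧ T = F
x3 ∨ x6 = F ∨ F = F
¬(x3 ∨ x6) = ¬F = T
x5 → x4 = T → F = F
¬(x3 ∨ x6) → (x5 → x4) = T → F = F
(x4 ∧ x1) → (¬(x3 ∨ x6) → (x5 → x4)) = F → F = T
((x4 ∧ x1) → (¬(x3 ∨ x6) → (x5 → x4))) ∨ x2 = T ∨ F = T
¬(((x4 ∧ x1) → (¬(x3 ∨ x6) → (x5 → x4))) ∨ x2) = ¬T = F
¬¬(((x4 ∧ x1) → (¬(x3 ∨ x6) → (x5 → x4))) ∨ x2) = ¬F = T
x1 ∧ x5 = T ∧ T = T
¬¬(((x4 ∧ x1) → (¬(x3 ∨ x6) → (x5 → x4))) ∨ x2) → (x1 ∧ x5) = T → T = T
x3 ∨ (¬¬(((x4 ∧ x1) → (¬(x3 ∨ x6) → (x5 → x4))) ∨ x2) → (x1 ∧ x5)) = F ∨ T = T
x1 → x2 = T → F = F
x1 → (x1 → x2) = T → F = F
x1 → x3 = T → F = F
x5 → (x1 → x3) = T → F = F
(x5 → (x1 → x3)) ∧ x6 = F ∧ F = F
(x1 → (x1 → x2)) ∨ ((x5 → (x1 → x3)) ∧ x6) = F ∨ F = F
(x3 ∨ (¬¬(((x4 ∧ x1) → (¬(x3 ∨ x6) → (x5 → x4))) ∨ x2) → (x1 ∧ x5))) → ((x1 → (x1 → x2)) ∨ ((x5 → (x1 → x3)) ∧ x6)) = T → F = F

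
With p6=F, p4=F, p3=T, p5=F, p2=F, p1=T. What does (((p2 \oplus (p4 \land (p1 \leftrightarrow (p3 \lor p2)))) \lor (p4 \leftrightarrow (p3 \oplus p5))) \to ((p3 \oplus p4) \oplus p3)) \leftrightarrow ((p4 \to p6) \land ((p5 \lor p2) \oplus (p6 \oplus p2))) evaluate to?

F

p3 \lor p2 = T \lor F = T
p1 \leftrightarrow (p3 \lor p2) = T \leftrightarrow T = T
p4 \land (p1 \leftrightarrow (p3 \lor p2)) = F \land T = F
p2 \oplus (p4 \land (p1 \leftrightarrow (p3 \lor p2))) = F \oplus F = F
p3 \oplus p5 = T \oplus F = T
p4 \leftrightarrow (p3 \oplus p5) = F \leftrightarrow T = F
(p2 \oplus (p4 \land (p1 \leftrightarrow (p3 \lor p2)))) \lor (p4 \leftrightarrow (p3 \oplus p5)) = F \lor F = F
p3 \oplus p4 = T \oplus F = T
(p3 \oplus p4) \oplus p3 = T \oplus T = F
((p2 \oplus (p4 \land (p1 \leftrightarrow (p3 \lor p2)))) \lor (p4 \leftrightarrow (p3 \oplus p5))) \to ((p3 \oplus p4) \oplus p3) = F \to F = T
p4 \to p6 = F \to F = T
p5 \lor p2 = F \lor F = F
p6 \oplus p2 = F \oplus F = F
(p5 \lor p2) \oplus (p6 \oplus p2) = F \oplus F = F
(p4 \to p6) \land ((p5 \lor p2) \oplus (p6 \oplus p2)) = T \land F = F
(((p2 \oplus (p4 \land (p1 \leftrightarrow (p3 \lor p2)))) \lor (p4 \leftrightarrow (p3 \oplus p5))) \to ((p3 \oplus p4) \oplus p3)) \leftrightarrow ((p4 \to p6) \land ((p5 \lor p2) \oplus (p6 \oplus p2))) = T \leftrightarrow F = F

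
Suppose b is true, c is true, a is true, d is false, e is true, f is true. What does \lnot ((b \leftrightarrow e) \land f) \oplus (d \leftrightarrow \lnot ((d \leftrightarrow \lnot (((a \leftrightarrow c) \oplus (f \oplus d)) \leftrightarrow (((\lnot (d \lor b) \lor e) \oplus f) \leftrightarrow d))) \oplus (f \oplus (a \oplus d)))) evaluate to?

F

b \leftrightarrow e = T \leftrightarrow T = T
(b \leftrightarrow e) \land f = T \land T = T
\lnot ((b \leftrightarrow e) \land f) = \lnot T = F
a \leftrightarrow c = T \leftrightarrow T = T
f \oplus d = T \oplus F = T
(a \leftrightarrow c) \oplus (f \oplus d) = T \oplus T = F
d \lor b = F \lor T = T
\lnot (d \lor b) = \lnot T = F
\lnot (d \lor b) \lor e = F \lor T = T
(\lnot (d \lor b) \lor e) \oplus f = T \oplus T = F
((\lnot (d \lor b) \lor e) \oplus f) \leftrightarrow d = F \leftrightarrow F = T
((a \leftrightarrow c) \oplus (f \oplus d)) \leftrightarrow (((\lnot (d \lor b) \lor e) \oplus f) \leftrightarrow d) = F \leftrightarrow T = F
\lnot (((a \leftrightarrow c) \oplus (f \oplus d)) \leftrightarrow (((\lnot (d \lor b) \lor e) \oplus f) \leftrightarrow d)) = \lnot F = T
d \leftrightarrow \lnot (((a \leftrightarrow c) \oplus (f \oplus d)) \leftrightarrow (((\lnot (d \lor b) \lor e) \oplus f) \leftrightarrow d)) = F \leftrightarrow T = F
a \oplus d = T \oplus F = T
f \oplus (a \oplus d) = T \oplus T = F
(d \leftrightarrow \lnot (((a \leftrightarrow c) \oplus (f \oplus d)) \leftrightarrow (((\lnot (d \lor b) \lor e) \oplus f) \leftrightarrow d))) \oplus (f \oplus (a \oplus d)) = F \oplus F = F
\lnot ((d \leftrightarrow \lnot (((a \leftrightarrow c) \oplus (f \oplus d)) \leftrightarrow (((\lnot (d \lor b) \lor e) \oplus f) \leftrightarrow d))) \oplus (f \oplus (a \oplus d))) = \lnot F = T
d \leftrightarrow \lnot ((d \leftrightarrow \lnot (((a \leftrightarrow c) \oplus (f \oplus d)) \leftrightarrow (((\lnot (d \lor b) \lor e) \oplus f) \leftrightarrow d))) \oplus (f \oplus (a \oplus d))) = F \leftrightarrow T = F
\lnot ((b \leftrightarrow e) \land f) \oplus (d \leftrightarrow \lnot ((d \leftrightarrow \lnot (((a \leftrightarrow c) \oplus (f \oplus d)) \leftrightarrow (((\lnot (d \lor b) \lor e) \oplus f) \leftrightarrow d))) \oplus (f \oplus (a \oplus d)))) = F \oplus F = F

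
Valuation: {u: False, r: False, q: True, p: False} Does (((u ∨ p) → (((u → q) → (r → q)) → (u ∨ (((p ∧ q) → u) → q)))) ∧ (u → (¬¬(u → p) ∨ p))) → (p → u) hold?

u ∨ p = False ∨ False = False
u → q = False → True = True
r → q = False → True = True
(u → q) → (r → q) = True → True = True
p ∧ q = False ∧ True = False
(p ∧ q) → u = False → False = True
((p ∧ q) → u) → q = True → True = True
u ∨ (((p ∧ q) → u) → q) = False ∨ True = True
((u → q) → (r → q)) → (u ∨ (((p ∧ q) → u) → q)) = True → True = True
(u ∨ p) → (((u → q) → (r → q)) → (u ∨ (((p ∧ q) → u) → q))) = False → True = True
u → p = False → False = True
¬(u → p) = ¬True = False
¬¬(u → p) = ¬False = True
¬¬(u → p) ∨ p = True ∨ False = True
u → (¬¬(u → p) ∨ p) = False → True = True
((u ∨ p) → (((u → q) → (r → q)) → (u ∨ (((p ∧ q) → u) → q)))) ∧ (u → (¬¬(u → p) ∨ p)) = True ∧ True = True
p → u = False → False = True
(((u ∨ p) → (((u → q) → (r → q)) → (u ∨ (((p ∧ q) → u) → q)))) ∧ (u → (¬¬(u → p) ∨ p))) → (p → u) = True → True = True

True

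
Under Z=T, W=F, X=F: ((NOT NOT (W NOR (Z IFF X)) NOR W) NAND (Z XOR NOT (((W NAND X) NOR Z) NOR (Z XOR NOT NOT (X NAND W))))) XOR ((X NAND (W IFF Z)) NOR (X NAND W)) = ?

Z IFF X = T IFF F = F
W NOR (Z IFF X) = F NOR F = T
NOT (W NOR (Z IFF X)) = NOT T = F
NOT NOT (W NOR (Z IFF X)) = NOT F = T
NOT NOT (W NOR (Z IFF X)) NOR W = T NOR F = F
W NAND X = F NAND F = T
(W NAND X) NOR Z = T NOR T = F
X NAND W = F NAND F = T
NOT (X NAND W) = NOT T = F
NOT NOT (X NAND W) = NOT F = T
Z XOR NOT NOT (X NAND W) = T XOR T = F
((W NAND X) NOR Z) NOR (Z XOR NOT NOT (X NAND W)) = F NOR F = T
NOT (((W NAND X) NOR Z) NOR (Z XOR NOT NOT (X NAND W))) = NOT T = F
Z XOR NOT (((W NAND X) NOR Z) NOR (Z XOR NOT NOT (X NAND W))) = T XOR F = T
(NOT NOT (W NOR (Z IFF X)) NOR W) NAND (Z XOR NOT (((W NAND X) NOR Z) NOR (Z XOR NOT NOT (X NAND W)))) = F NAND T = T
W IFF Z = F IFF T = F
X NAND (W IFF Z) = F NAND F = T
X NAND W = F NAND F = T
(X NAND (W IFF Z)) NOR (X NAND W) = T NOR T = F
((NOT NOT (W NOR (Z IFF X)) NOR W) NAND (Z XOR NOT (((W NAND X) NOR Z) NOR (Z XOR NOT NOT (X NAND W))))) XOR ((X NAND (W IFF Z)) NOR (X NAND W)) = T XOR F = T

T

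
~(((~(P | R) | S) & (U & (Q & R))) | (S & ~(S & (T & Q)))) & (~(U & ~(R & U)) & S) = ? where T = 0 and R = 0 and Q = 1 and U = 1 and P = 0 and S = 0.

Substituting T=0, R=0, Q=1, U=1, P=0, S=0:
P | R = 0 | 0 = 0
~(P | R) = ~0 = 1
~(P | R) | S = 1 | 0 = 1
Q & R = 1 & 0 = 0
U & (Q & R) = 1 & 0 = 0
(~(P | R) | S) & (U & (Q & R)) = 1 & 0 = 0
T & Q = 0 & 1 = 0
S & (T & Q) = 0 & 0 = 0
~(S & (T & Q)) = ~0 = 1
S & ~(S & (T & Q)) = 0 & 1 = 0
((~(P | R) | S) & (U & (Q & R))) | (S & ~(S & (T & Q))) = 0 | 0 = 0
~(((~(P | R) | S) & (U & (Q & R))) | (S & ~(S & (T & Q)))) = ~0 = 1
R & U = 0 & 1 = 0
~(R & U) = ~0 = 1
U & ~(R & U) = 1 & 1 = 1
~(U & ~(R & U)) = ~1 = 0
~(U & ~(R & U)) & S = 0 & 0 = 0
~(((~(P | R) | S) & (U & (Q & R))) | (S & ~(S & (T & Q)))) & (~(U & ~(R & U)) & S) = 1 & 0 = 0

0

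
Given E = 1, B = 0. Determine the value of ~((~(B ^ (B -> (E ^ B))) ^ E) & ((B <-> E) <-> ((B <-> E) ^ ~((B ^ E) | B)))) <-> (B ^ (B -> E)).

0

Substituting E=1, B=0:
E ^ B = 1 ^ 0 = 1
B -> (E ^ B) = 0 -> 1 = 1
B ^ (B -> (E ^ B)) = 0 ^ 1 = 1
~(B ^ (B -> (E ^ B))) = ~1 = 0
~(B ^ (B -> (E ^ B))) ^ E = 0 ^ 1 = 1
B <-> E = 0 <-> 1 = 0
B <-> E = 0 <-> 1 = 0
B ^ E = 0 ^ 1 = 1
(B ^ E) | B = 1 | 0 = 1
~((B ^ E) | B) = ~1 = 0
(B <-> E) ^ ~((B ^ E) | B) = 0 ^ 0 = 0
(B <-> E) <-> ((B <-> E) ^ ~((B ^ E) | B)) = 0 <-> 0 = 1
(~(B ^ (B -> (E ^ B))) ^ E) & ((B <-> E) <-> ((B <-> E) ^ ~((B ^ E) | B))) = 1 & 1 = 1
~((~(B ^ (B -> (E ^ B))) ^ E) & ((B <-> E) <-> ((B <-> E) ^ ~((B ^ E) | B)))) = ~1 = 0
B -> E = 0 -> 1 = 1
B ^ (B -> E) = 0 ^ 1 = 1
~((~(B ^ (B -> (E ^ B))) ^ E) & ((B <-> E) <-> ((B <-> E) ^ ~((B ^ E) | B)))) <-> (B ^ (B -> E)) = 0 <-> 1 = 0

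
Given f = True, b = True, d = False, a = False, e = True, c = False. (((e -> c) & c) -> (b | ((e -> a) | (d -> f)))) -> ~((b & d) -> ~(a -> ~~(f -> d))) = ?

Substituting f=True, b=True, d=False, a=False, e=True, c=False:
e -> c = True -> False = False
(e -> c) & c = False & False = False
e -> a = True -> False = False
d -> f = False -> True = True
(e -> a) | (d -> f) = False | True = True
b | ((e -> a) | (d -> f)) = True | True = True
((e -> c) & c) -> (b | ((e -> a) | (d -> f))) = False -> True = True
b & d = True & False = False
f -> d = True -> False = False
~(f -> d) = ~False = True
~~(f -> d) = ~True = False
a -> ~~(f -> d) = False -> False = True
~(a -> ~~(f -> d)) = ~True = False
(b & d) -> ~(a -> ~~(f -> d)) = False -> False = True
~((b & d) -> ~(a -> ~~(f -> d))) = ~True = False
(((e -> c) & c) -> (b | ((e -> a) | (d -> f)))) -> ~((b & d) -> ~(a -> ~~(f -> d))) = True -> False = False

False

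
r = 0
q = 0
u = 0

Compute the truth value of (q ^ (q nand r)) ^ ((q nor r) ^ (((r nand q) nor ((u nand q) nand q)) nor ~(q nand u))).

1

q nand r = 0 nand 0 = 1
q ^ (q nand r) = 0 ^ 1 = 1
q nor r = 0 nor 0 = 1
r nand q = 0 nand 0 = 1
u nand q = 0 nand 0 = 1
(u nand q) nand q = 1 nand 0 = 1
(r nand q) nor ((u nand q) nand q) = 1 nor 1 = 0
q nand u = 0 nand 0 = 1
~(q nand u) = ~1 = 0
((r nand q) nor ((u nand q) nand q)) nor ~(q nand u) = 0 nor 0 = 1
(q nor r) ^ (((r nand q) nor ((u nand q) nand q)) nor ~(q nand u)) = 1 ^ 1 = 0
(q ^ (q nand r)) ^ ((q nor r) ^ (((r nand q) nor ((u nand q) nand q)) nor ~(q nand u))) = 1 ^ 0 = 1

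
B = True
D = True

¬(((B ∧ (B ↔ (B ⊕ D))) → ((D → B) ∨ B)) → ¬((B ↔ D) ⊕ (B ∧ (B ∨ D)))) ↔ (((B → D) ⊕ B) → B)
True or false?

False

B ⊕ D = True ⊕ True = False
B ↔ (B ⊕ D) = True ↔ False = False
B ∧ (B ↔ (B ⊕ D)) = True ∧ False = False
D → B = True → True = True
(D → B) ∨ B = True ∨ True = True
(B ∧ (B ↔ (B ⊕ D))) → ((D → B) ∨ B) = False → True = True
B ↔ D = True ↔ True = True
B ∨ D = True ∨ True = True
B ∧ (B ∨ D) = True ∧ True = True
(B ↔ D) ⊕ (B ∧ (B ∨ D)) = True ⊕ True = False
¬((B ↔ D) ⊕ (B ∧ (B ∨ D))) = ¬False = True
((B ∧ (B ↔ (B ⊕ D))) → ((D → B) ∨ B)) → ¬((B ↔ D) ⊕ (B ∧ (B ∨ D))) = True → True = True
¬(((B ∧ (B ↔ (B ⊕ D))) → ((D → B) ∨ B)) → ¬((B ↔ D) ⊕ (B ∧ (B ∨ D)))) = ¬True = False
B → D = True → True = True
(B → D) ⊕ B = True ⊕ True = False
((B → D) ⊕ B) → B = False → True = True
¬(((B ∧ (B ↔ (B ⊕ D))) → ((D → B) ∨ B)) → ¬((B ↔ D) ⊕ (B ∧ (B ∨ D)))) ↔ (((B → D) ⊕ B) → B) = False ↔ True = False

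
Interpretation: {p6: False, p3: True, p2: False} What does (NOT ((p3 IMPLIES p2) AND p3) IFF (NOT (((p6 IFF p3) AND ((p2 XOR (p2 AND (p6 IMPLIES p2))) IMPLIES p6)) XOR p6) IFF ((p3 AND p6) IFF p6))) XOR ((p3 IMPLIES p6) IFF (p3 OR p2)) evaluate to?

p3 IMPLIES p2 = True IMPLIES False = False
(p3 IMPLIES p2) AND p3 = False AND True = False
NOT ((p3 IMPLIES p2) AND p3) = NOT False = True
p6 IFF p3 = False IFF True = False
p6 IMPLIES p2 = False IMPLIES False = True
p2 AND (p6 IMPLIES p2) = False AND True = False
p2 XOR (p2 AND (p6 IMPLIES p2)) = False XOR False = False
(p2 XOR (p2 AND (p6 IMPLIES p2))) IMPLIES p6 = False IMPLIES False = True
(p6 IFF p3) AND ((p2 XOR (p2 AND (p6 IMPLIES p2))) IMPLIES p6) = False AND True = False
((p6 IFF p3) AND ((p2 XOR (p2 AND (p6 IMPLIES p2))) IMPLIES p6)) XOR p6 = False XOR False = False
NOT (((p6 IFF p3) AND ((p2 XOR (p2 AND (p6 IMPLIES p2))) IMPLIES p6)) XOR p6) = NOT False = True
p3 AND p6 = True AND False = False
(p3 AND p6) IFF p6 = False IFF False = True
NOT (((p6 IFF p3) AND ((p2 XOR (p2 AND (p6 IMPLIES p2))) IMPLIES p6)) XOR p6) IFF ((p3 AND p6) IFF p6) = True IFF True = True
NOT ((p3 IMPLIES p2) AND p3) IFF (NOT (((p6 IFF p3) AND ((p2 XOR (p2 AND (p6 IMPLIES p2))) IMPLIES p6)) XOR p6) IFF ((p3 AND p6) IFF p6)) = True IFF True = True
p3 IMPLIES p6 = True IMPLIES False = False
p3 OR p2 = True OR False = True
(p3 IMPLIES p6) IFF (p3 OR p2) = False IFF True = False
(NOT ((p3 IMPLIES p2) AND p3) IFF (NOT (((p6 IFF p3) AND ((p2 XOR (p2 AND (p6 IMPLIES p2))) IMPLIES p6)) XOR p6) IFF ((p3 AND p6) IFF p6))) XOR ((p3 IMPLIES p6) IFF (p3 OR p2)) = True XOR False = True

True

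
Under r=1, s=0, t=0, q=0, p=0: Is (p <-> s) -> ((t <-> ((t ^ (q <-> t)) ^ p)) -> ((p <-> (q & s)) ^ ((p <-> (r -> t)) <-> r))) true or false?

1

Substituting r=1, s=0, t=0, q=0, p=0:
p <-> s = 0 <-> 0 = 1
q <-> t = 0 <-> 0 = 1
t ^ (q <-> t) = 0 ^ 1 = 1
(t ^ (q <-> t)) ^ p = 1 ^ 0 = 1
t <-> ((t ^ (q <-> t)) ^ p) = 0 <-> 1 = 0
q & s = 0 & 0 = 0
p <-> (q & s) = 0 <-> 0 = 1
r -> t = 1 -> 0 = 0
p <-> (r -> t) = 0 <-> 0 = 1
(p <-> (r -> t)) <-> r = 1 <-> 1 = 1
(p <-> (q & s)) ^ ((p <-> (r -> t)) <-> r) = 1 ^ 1 = 0
(t <-> ((t ^ (q <-> t)) ^ p)) -> ((p <-> (q & s)) ^ ((p <-> (r -> t)) <-> r)) = 0 -> 0 = 1
(p <-> s) -> ((t <-> ((t ^ (q <-> t)) ^ p)) -> ((p <-> (q & s)) ^ ((p <-> (r -> t)) <-> r))) = 1 -> 1 = 1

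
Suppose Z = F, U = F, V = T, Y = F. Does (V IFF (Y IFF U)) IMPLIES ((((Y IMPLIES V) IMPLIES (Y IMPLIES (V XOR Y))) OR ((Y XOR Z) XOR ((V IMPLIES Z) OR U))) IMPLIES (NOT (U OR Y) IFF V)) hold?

Y IFF U = F IFF F = T
V IFF (Y IFF U) = T IFF T = T
Y IMPLIES V = F IMPLIES T = T
V XOR Y = T XOR F = T
Y IMPLIES (V XOR Y) = F IMPLIES T = T
(Y IMPLIES V) IMPLIES (Y IMPLIES (V XOR Y)) = T IMPLIES T = T
Y XOR Z = F XOR F = F
V IMPLIES Z = T IMPLIES F = F
(V IMPLIES Z) OR U = F OR F = F
(Y XOR Z) XOR ((V IMPLIES Z) OR U) = F XOR F = F
((Y IMPLIES V) IMPLIES (Y IMPLIES (V XOR Y))) OR ((Y XOR Z) XOR ((V IMPLIES Z) OR U)) = T OR F = T
U OR Y = F OR F = F
NOT (U OR Y) = NOT F = T
NOT (U OR Y) IFF V = T IFF T = T
(((Y IMPLIES V) IMPLIES (Y IMPLIES (V XOR Y))) OR ((Y XOR Z) XOR ((V IMPLIES Z) OR U))) IMPLIES (NOT (U OR Y) IFF V) = T IMPLIES T = T
(V IFF (Y IFF U)) IMPLIES ((((Y IMPLIES V) IMPLIES (Y IMPLIES (V XOR Y))) OR ((Y XOR Z) XOR ((V IMPLIES Z) OR U))) IMPLIES (NOT (U OR Y) IFF V)) = T IMPLIES T = T

T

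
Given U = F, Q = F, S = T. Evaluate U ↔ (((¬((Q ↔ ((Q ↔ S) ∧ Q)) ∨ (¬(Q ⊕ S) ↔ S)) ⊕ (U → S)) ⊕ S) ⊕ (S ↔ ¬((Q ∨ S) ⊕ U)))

T

Substituting U=F, Q=F, S=T:
Q ↔ S = F ↔ T = F
(Q ↔ S) ∧ Q = F ∧ F = F
Q ↔ ((Q ↔ S) ∧ Q) = F ↔ F = T
Q ⊕ S = F ⊕ T = T
¬(Q ⊕ S) = ¬T = F
¬(Q ⊕ S) ↔ S = F ↔ T = F
(Q ↔ ((Q ↔ S) ∧ Q)) ∨ (¬(Q ⊕ S) ↔ S) = T ∨ F = T
¬((Q ↔ ((Q ↔ S) ∧ Q)) ∨ (¬(Q ⊕ S) ↔ S)) = ¬T = F
U → S = F → T = T
¬((Q ↔ ((Q ↔ S) ∧ Q)) ∨ (¬(Q ⊕ S) ↔ S)) ⊕ (U → S) = F ⊕ T = T
(¬((Q ↔ ((Q ↔ S) ∧ Q)) ∨ (¬(Q ⊕ S) ↔ S)) ⊕ (U → S)) ⊕ S = T ⊕ T = F
Q ∨ S = F ∨ T = T
(Q ∨ S) ⊕ U = T ⊕ F = T
¬((Q ∨ S) ⊕ U) = ¬T = F
S ↔ ¬((Q ∨ S) ⊕ U) = T ↔ F = F
((¬((Q ↔ ((Q ↔ S) ∧ Q)) ∨ (¬(Q ⊕ S) ↔ S)) ⊕ (U → S)) ⊕ S) ⊕ (S ↔ ¬((Q ∨ S) ⊕ U)) = F ⊕ F = F
U ↔ (((¬((Q ↔ ((Q ↔ S) ∧ Q)) ∨ (¬(Q ⊕ S) ↔ S)) ⊕ (U → S)) ⊕ S) ⊕ (S ↔ ¬((Q ∨ S) ⊕ U))) = F ↔ F = T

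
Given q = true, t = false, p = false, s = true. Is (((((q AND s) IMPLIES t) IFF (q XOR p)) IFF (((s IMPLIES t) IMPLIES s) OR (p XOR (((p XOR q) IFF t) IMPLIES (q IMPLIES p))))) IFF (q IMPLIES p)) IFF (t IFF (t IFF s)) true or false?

Substituting q=true, t=false, p=false, s=true:
q AND s = true AND true = true
(q AND s) IMPLIES t = true IMPLIES false = false
q XOR p = true XOR false = true
((q AND s) IMPLIES t) IFF (q XOR p) = false IFF true = false
s IMPLIES t = true IMPLIES false = false
(s IMPLIES t) IMPLIES s = false IMPLIES true = true
p XOR q = false XOR true = true
(p XOR q) IFF t = true IFF false = false
q IMPLIES p = true IMPLIES false = false
((p XOR q) IFF t) IMPLIES (q IMPLIES p) = false IMPLIES false = true
p XOR (((p XOR q) IFF t) IMPLIES (q IMPLIES p)) = false XOR true = true
((s IMPLIES t) IMPLIES s) OR (p XOR (((p XOR q) IFF t) IMPLIES (q IMPLIES p))) = true OR true = true
(((q AND s) IMPLIES t) IFF (q XOR p)) IFF (((s IMPLIES t) IMPLIES s) OR (p XOR (((p XOR q) IFF t) IMPLIES (q IMPLIES p)))) = false IFF true = false
q IMPLIES p = true IMPLIES false = false
((((q AND s) IMPLIES t) IFF (q XOR p)) IFF (((s IMPLIES t) IMPLIES s) OR (p XOR (((p XOR q) IFF t) IMPLIES (q IMPLIES p))))) IFF (q IMPLIES p) = false IFF false = true
t IFF s = false IFF true = false
t IFF (t IFF s) = false IFF false = true
(((((q AND s) IMPLIES t) IFF (q XOR p)) IFF (((s IMPLIES t) IMPLIES s) OR (p XOR (((p XOR q) IFF t) IMPLIES (q IMPLIES p))))) IFF (q IMPLIES p)) IFF (t IFF (t IFF s)) = true IFF true = true

true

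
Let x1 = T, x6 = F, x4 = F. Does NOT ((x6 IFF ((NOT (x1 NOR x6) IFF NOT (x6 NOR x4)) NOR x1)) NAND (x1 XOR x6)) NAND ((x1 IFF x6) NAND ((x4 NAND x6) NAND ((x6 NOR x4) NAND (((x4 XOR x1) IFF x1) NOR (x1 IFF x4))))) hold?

F

x1 NOR x6 = T NOR F = F
NOT (x1 NOR x6) = NOT F = T
x6 NOR x4 = F NOR F = T
NOT (x6 NOR x4) = NOT T = F
NOT (x1 NOR x6) IFF NOT (x6 NOR x4) = T IFF F = F
(NOT (x1 NOR x6) IFF NOT (x6 NOR x4)) NOR x1 = F NOR T = F
x6 IFF ((NOT (x1 NOR x6) IFF NOT (x6 NOR x4)) NOR x1) = F IFF F = T
x1 XOR x6 = T XOR F = T
(x6 IFF ((NOT (x1 NOR x6) IFF NOT (x6 NOR x4)) NOR x1)) NAND (x1 XOR x6) = T NAND T = F
NOT ((x6 IFF ((NOT (x1 NOR x6) IFF NOT (x6 NOR x4)) NOR x1)) NAND (x1 XOR x6)) = NOT F = T
x1 IFF x6 = T IFF F = F
x4 NAND x6 = F NAND F = T
x6 NOR x4 = F NOR F = T
x4 XOR x1 = F XOR T = T
(x4 XOR x1) IFF x1 = T IFF T = T
x1 IFF x4 = T IFF F = F
((x4 XOR x1) IFF x1) NOR (x1 IFF x4) = T NOR F = F
(x6 NOR x4) NAND (((x4 XOR x1) IFF x1) NOR (x1 IFF x4)) = T NAND F = T
(x4 NAND x6) NAND ((x6 NOR x4) NAND (((x4 XOR x1) IFF x1) NOR (x1 IFF x4))) = T NAND T = F
(x1 IFF x6) NAND ((x4 NAND x6) NAND ((x6 NOR x4) NAND (((x4 XOR x1) IFF x1) NOR (x1 IFF x4)))) = F NAND F = T
NOT ((x6 IFF ((NOT (x1 NOR x6) IFF NOT (x6 NOR x4)) NOR x1)) NAND (x1 XOR x6)) NAND ((x1 IFF x6) NAND ((x4 NAND x6) NAND ((x6 NOR x4) NAND (((x4 XOR x1) IFF x1) NOR (x1 IFF x4))))) = T NAND T = F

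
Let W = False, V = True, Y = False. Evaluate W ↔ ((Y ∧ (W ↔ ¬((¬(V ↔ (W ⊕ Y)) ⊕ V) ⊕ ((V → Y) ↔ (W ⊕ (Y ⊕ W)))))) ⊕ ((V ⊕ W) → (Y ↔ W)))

False

W ⊕ Y = False ⊕ False = False
V ↔ (W ⊕ Y) = True ↔ False = False
¬(V ↔ (W ⊕ Y)) = ¬False = True
¬(V ↔ (W ⊕ Y)) ⊕ V = True ⊕ True = False
V → Y = True → False = False
Y ⊕ W = False ⊕ False = False
W ⊕ (Y ⊕ W) = False ⊕ False = False
(V → Y) ↔ (W ⊕ (Y ⊕ W)) = False ↔ False = True
(¬(V ↔ (W ⊕ Y)) ⊕ V) ⊕ ((V → Y) ↔ (W ⊕ (Y ⊕ W))) = False ⊕ True = True
¬((¬(V ↔ (W ⊕ Y)) ⊕ V) ⊕ ((V → Y) ↔ (W ⊕ (Y ⊕ W)))) = ¬True = False
W ↔ ¬((¬(V ↔ (W ⊕ Y)) ⊕ V) ⊕ ((V → Y) ↔ (W ⊕ (Y ⊕ W)))) = False ↔ False = True
Y ∧ (W ↔ ¬((¬(V ↔ (W ⊕ Y)) ⊕ V) ⊕ ((V → Y) ↔ (W ⊕ (Y ⊕ W))))) = False ∧ True = False
V ⊕ W = True ⊕ False = True
Y ↔ W = False ↔ False = True
(V ⊕ W) → (Y ↔ W) = True → True = True
(Y ∧ (W ↔ ¬((¬(V ↔ (W ⊕ Y)) ⊕ V) ⊕ ((V → Y) ↔ (W ⊕ (Y ⊕ W)))))) ⊕ ((V ⊕ W) → (Y ↔ W)) = False ⊕ True = True
W ↔ ((Y ∧ (W ↔ ¬((¬(V ↔ (W ⊕ Y)) ⊕ V) ⊕ ((V → Y) ↔ (W ⊕ (Y ⊕ W)))))) ⊕ ((V ⊕ W) → (Y ↔ W))) = False ↔ True = False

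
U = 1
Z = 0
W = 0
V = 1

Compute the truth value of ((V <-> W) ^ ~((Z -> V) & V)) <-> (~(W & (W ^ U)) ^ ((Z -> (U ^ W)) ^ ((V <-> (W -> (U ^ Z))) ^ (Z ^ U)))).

1

V <-> W = 1 <-> 0 = 0
Z -> V = 0 -> 1 = 1
(Z -> V) & V = 1 & 1 = 1
~((Z -> V) & V) = ~1 = 0
(V <-> W) ^ ~((Z -> V) & V) = 0 ^ 0 = 0
W ^ U = 0 ^ 1 = 1
W & (W ^ U) = 0 & 1 = 0
~(W & (W ^ U)) = ~0 = 1
U ^ W = 1 ^ 0 = 1
Z -> (U ^ W) = 0 -> 1 = 1
U ^ Z = 1 ^ 0 = 1
W -> (U ^ Z) = 0 -> 1 = 1
V <-> (W -> (U ^ Z)) = 1 <-> 1 = 1
Z ^ U = 0 ^ 1 = 1
(V <-> (W -> (U ^ Z))) ^ (Z ^ U) = 1 ^ 1 = 0
(Z -> (U ^ W)) ^ ((V <-> (W -> (U ^ Z))) ^ (Z ^ U)) = 1 ^ 0 = 1
~(W & (W ^ U)) ^ ((Z -> (U ^ W)) ^ ((V <-> (W -> (U ^ Z))) ^ (Z ^ U))) = 1 ^ 1 = 0
((V <-> W) ^ ~((Z -> V) & V)) <-> (~(W & (W ^ U)) ^ ((Z -> (U ^ W)) ^ ((V <-> (W -> (U ^ Z))) ^ (Z ^ U)))) = 0 <-> 0 = 1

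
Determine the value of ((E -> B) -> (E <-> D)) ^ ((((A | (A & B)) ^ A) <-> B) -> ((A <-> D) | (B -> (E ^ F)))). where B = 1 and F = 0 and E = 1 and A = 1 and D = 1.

E -> B = 1 -> 1 = 1
E <-> D = 1 <-> 1 = 1
(E -> B) -> (E <-> D) = 1 -> 1 = 1
A & B = 1 & 1 = 1
A | (A & B) = 1 | 1 = 1
(A | (A & B)) ^ A = 1 ^ 1 = 0
((A | (A & B)) ^ A) <-> B = 0 <-> 1 = 0
A <-> D = 1 <-> 1 = 1
E ^ F = 1 ^ 0 = 1
B -> (E ^ F) = 1 -> 1 = 1
(A <-> D) | (B -> (E ^ F)) = 1 | 1 = 1
(((A | (A & B)) ^ A) <-> B) -> ((A <-> D) | (B -> (E ^ F))) = 0 -> 1 = 1
((E -> B) -> (E <-> D)) ^ ((((A | (A & B)) ^ A) <-> B) -> ((A <-> D) | (B -> (E ^ F)))) = 1 ^ 1 = 0

0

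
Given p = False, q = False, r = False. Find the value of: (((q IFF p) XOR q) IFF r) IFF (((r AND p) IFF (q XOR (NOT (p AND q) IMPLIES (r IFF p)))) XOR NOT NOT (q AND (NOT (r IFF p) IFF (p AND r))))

Substituting p=False, q=False, r=False:
q IFF p = False IFF False = True
(q IFF p) XOR q = True XOR False = True
((q IFF p) XOR q) IFF r = True IFF False = False
r AND p = False AND False = False
p AND q = False AND False = False
NOT (p AND q) = NOT False = True
r IFF p = False IFF False = True
NOT (p AND q) IMPLIES (r IFF p) = True IMPLIES True = True
q XOR (NOT (p AND q) IMPLIES (r IFF p)) = False XOR True = True
(r AND p) IFF (q XOR (NOT (p AND q) IMPLIES (r IFF p))) = False IFF True = False
r IFF p = False IFF False = True
NOT (r IFF p) = NOT True = False
p AND r = False AND False = False
NOT (r IFF p) IFF (p AND r) = False IFF False = True
q AND (NOT (r IFF p) IFF (p AND r)) = False AND True = False
NOT (q AND (NOT (r IFF p) IFF (p AND r))) = NOT False = True
NOT NOT (q AND (NOT (r IFF p) IFF (p AND r))) = NOT True = False
((r AND p) IFF (q XOR (NOT (p AND q) IMPLIES (r IFF p)))) XOR NOT NOT (q AND (NOT (r IFF p) IFF (p AND r))) = False XOR False = False
(((q IFF p) XOR q) IFF r) IFF (((r AND p) IFF (q XOR (NOT (p AND q) IMPLIES (r IFF p)))) XOR NOT NOT (q AND (NOT (r IFF p) IFF (p AND r)))) = False IFF False = True

True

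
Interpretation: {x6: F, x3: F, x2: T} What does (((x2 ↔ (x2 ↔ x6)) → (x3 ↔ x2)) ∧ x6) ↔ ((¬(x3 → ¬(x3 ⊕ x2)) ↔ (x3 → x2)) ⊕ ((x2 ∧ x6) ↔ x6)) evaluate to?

x2 ↔ x6 = T ↔ F = F
x2 ↔ (x2 ↔ x6) = T ↔ F = F
x3 ↔ x2 = F ↔ T = F
(x2 ↔ (x2 ↔ x6)) → (x3 ↔ x2) = F → F = T
((x2 ↔ (x2 ↔ x6)) → (x3 ↔ x2)) ∧ x6 = T ∧ F = F
x3 ⊕ x2 = F ⊕ T = T
¬(x3 ⊕ x2) = ¬T = F
x3 → ¬(x3 ⊕ x2) = F → F = T
¬(x3 → ¬(x3 ⊕ x2)) = ¬T = F
x3 → x2 = F → T = T
¬(x3 → ¬(x3 ⊕ x2)) ↔ (x3 → x2) = F ↔ T = F
x2 ∧ x6 = T ∧ F = F
(x2 ∧ x6) ↔ x6 = F ↔ F = T
(¬(x3 → ¬(x3 ⊕ x2)) ↔ (x3 → x2)) ⊕ ((x2 ∧ x6) ↔ x6) = F ⊕ T = T
(((x2 ↔ (x2 ↔ x6)) → (x3 ↔ x2)) ∧ x6) ↔ ((¬(x3 → ¬(x3 ⊕ x2)) ↔ (x3 → x2)) ⊕ ((x2 ∧ x6) ↔ x6)) = F ↔ T = F

F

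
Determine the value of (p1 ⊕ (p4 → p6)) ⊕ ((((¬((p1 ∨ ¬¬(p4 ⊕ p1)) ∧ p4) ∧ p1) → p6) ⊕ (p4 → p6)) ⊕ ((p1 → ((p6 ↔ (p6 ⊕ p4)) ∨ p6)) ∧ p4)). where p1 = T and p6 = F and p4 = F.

Substituting p1=T, p6=F, p4=F:
p4 → p6 = F → F = T
p1 ⊕ (p4 → p6) = T ⊕ T = F
p4 ⊕ p1 = F ⊕ T = T
¬(p4 ⊕ p1) = ¬T = F
¬¬(p4 ⊕ p1) = ¬F = T
p1 ∨ ¬¬(p4 ⊕ p1) = T ∨ T = T
(p1 ∨ ¬¬(p4 ⊕ p1)) ∧ p4 = T ∧ F = F
¬((p1 ∨ ¬¬(p4 ⊕ p1)) ∧ p4) = ¬F = T
¬((p1 ∨ ¬¬(p4 ⊕ p1)) ∧ p4) ∧ p1 = T ∧ T = T
(¬((p1 ∨ ¬¬(p4 ⊕ p1)) ∧ p4) ∧ p1) → p6 = T → F = F
p4 → p6 = F → F = T
((¬((p1 ∨ ¬¬(p4 ⊕ p1)) ∧ p4) ∧ p1) → p6) ⊕ (p4 → p6) = F ⊕ T = T
p6 ⊕ p4 = F ⊕ F = F
p6 ↔ (p6 ⊕ p4) = F ↔ F = T
(p6 ↔ (p6 ⊕ p4)) ∨ p6 = T ∨ F = T
p1 → ((p6 ↔ (p6 ⊕ p4)) ∨ p6) = T → T = T
(p1 → ((p6 ↔ (p6 ⊕ p4)) ∨ p6)) ∧ p4 = T ∧ F = F
(((¬((p1 ∨ ¬¬(p4 ⊕ p1)) ∧ p4) ∧ p1) → p6) ⊕ (p4 → p6)) ⊕ ((p1 → ((p6 ↔ (p6 ⊕ p4)) ∨ p6)) ∧ p4) = T ⊕ F = T
(p1 ⊕ (p4 → p6)) ⊕ ((((¬((p1 ∨ ¬¬(p4 ⊕ p1)) ∧ p4) ∧ p1) → p6) ⊕ (p4 → p6)) ⊕ ((p1 → ((p6 ↔ (p6 ⊕ p4)) ∨ p6)) ∧ p4)) = F ⊕ T = T

T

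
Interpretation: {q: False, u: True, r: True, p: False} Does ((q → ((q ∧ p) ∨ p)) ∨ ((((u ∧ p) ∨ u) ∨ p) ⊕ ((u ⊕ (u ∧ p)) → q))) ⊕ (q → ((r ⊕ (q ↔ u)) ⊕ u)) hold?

False

Substituting q=False, u=True, r=True, p=False:
q ∧ p = False ∧ False = False
(q ∧ p) ∨ p = False ∨ False = False
q → ((q ∧ p) ∨ p) = False → False = True
u ∧ p = True ∧ False = False
(u ∧ p) ∨ u = False ∨ True = True
((u ∧ p) ∨ u) ∨ p = True ∨ False = True
u ∧ p = True ∧ False = False
u ⊕ (u ∧ p) = True ⊕ False = True
(u ⊕ (u ∧ p)) → q = True → False = False
(((u ∧ p) ∨ u) ∨ p) ⊕ ((u ⊕ (u ∧ p)) → q) = True ⊕ False = True
(q → ((q ∧ p) ∨ p)) ∨ ((((u ∧ p) ∨ u) ∨ p) ⊕ ((u ⊕ (u ∧ p)) → q)) = True ∨ True = True
q ↔ u = False ↔ True = False
r ⊕ (q ↔ u) = True ⊕ False = True
(r ⊕ (q ↔ u)) ⊕ u = True ⊕ True = False
q → ((r ⊕ (q ↔ u)) ⊕ u) = False → False = True
((q → ((q ∧ p) ∨ p)) ∨ ((((u ∧ p) ∨ u) ∨ p) ⊕ ((u ⊕ (u ∧ p)) → q))) ⊕ (q → ((r ⊕ (q ↔ u)) ⊕ u)) = True ⊕ True = False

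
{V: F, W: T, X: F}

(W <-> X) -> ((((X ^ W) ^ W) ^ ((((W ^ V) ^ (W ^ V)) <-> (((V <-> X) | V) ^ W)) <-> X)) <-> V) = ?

W <-> X = T <-> F = F
X ^ W = F ^ T = T
(X ^ W) ^ W = T ^ T = F
W ^ V = T ^ F = T
W ^ V = T ^ F = T
(W ^ V) ^ (W ^ V) = T ^ T = F
V <-> X = F <-> F = T
(V <-> X) | V = T | F = T
((V <-> X) | V) ^ W = T ^ T = F
((W ^ V) ^ (W ^ V)) <-> (((V <-> X) | V) ^ W) = F <-> F = T
(((W ^ V) ^ (W ^ V)) <-> (((V <-> X) | V) ^ W)) <-> X = T <-> F = F
((X ^ W) ^ W) ^ ((((W ^ V) ^ (W ^ V)) <-> (((V <-> X) | V) ^ W)) <-> X) = F ^ F = F
(((X ^ W) ^ W) ^ ((((W ^ V) ^ (W ^ V)) <-> (((V <-> X) | V) ^ W)) <-> X)) <-> V = F <-> F = T
(W <-> X) -> ((((X ^ W) ^ W) ^ ((((W ^ V) ^ (W ^ V)) <-> (((V <-> X) | V) ^ W)) <-> X)) <-> V) = F -> T = T

T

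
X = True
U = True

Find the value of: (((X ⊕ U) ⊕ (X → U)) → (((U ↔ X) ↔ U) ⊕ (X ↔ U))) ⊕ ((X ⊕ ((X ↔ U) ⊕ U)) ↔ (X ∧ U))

Substituting X=True, U=True:
X ⊕ U = True ⊕ True = False
X → U = True → True = True
(X ⊕ U) ⊕ (X → U) = False ⊕ True = True
U ↔ X = True ↔ True = True
(U ↔ X) ↔ U = True ↔ True = True
X ↔ U = True ↔ True = True
((U ↔ X) ↔ U) ⊕ (X ↔ U) = True ⊕ True = False
((X ⊕ U) ⊕ (X → U)) → (((U ↔ X) ↔ U) ⊕ (X ↔ U)) = True → False = False
X ↔ U = True ↔ True = True
(X ↔ U) ⊕ U = True ⊕ True = False
X ⊕ ((X ↔ U) ⊕ U) = True ⊕ False = True
X ∧ U = True ∧ True = True
(X ⊕ ((X ↔ U) ⊕ U)) ↔ (X ∧ U) = True ↔ True = True
(((X ⊕ U) ⊕ (X → U)) → (((U ↔ X) ↔ U) ⊕ (X ↔ U))) ⊕ ((X ⊕ ((X ↔ U) ⊕ U)) ↔ (X ∧ U)) = False ⊕ True = True

True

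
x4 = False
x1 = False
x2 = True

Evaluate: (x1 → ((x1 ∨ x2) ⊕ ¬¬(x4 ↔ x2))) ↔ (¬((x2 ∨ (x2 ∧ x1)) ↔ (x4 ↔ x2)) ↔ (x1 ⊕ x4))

x1 ∨ x2 = False ∨ True = True
x4 ↔ x2 = False ↔ True = False
¬(x4 ↔ x2) = ¬False = True
¬¬(x4 ↔ x2) = ¬True = False
(x1 ∨ x2) ⊕ ¬¬(x4 ↔ x2) = True ⊕ False = True
x1 → ((x1 ∨ x2) ⊕ ¬¬(x4 ↔ x2)) = False → True = True
x2 ∧ x1 = True ∧ False = False
x2 ∨ (x2 ∧ x1) = True ∨ False = True
x4 ↔ x2 = False ↔ True = False
(x2 ∨ (x2 ∧ x1)) ↔ (x4 ↔ x2) = True ↔ False = False
¬((x2 ∨ (x2 ∧ x1)) ↔ (x4 ↔ x2)) = ¬False = True
x1 ⊕ x4 = False ⊕ False = False
¬((x2 ∨ (x2 ∧ x1)) ↔ (x4 ↔ x2)) ↔ (x1 ⊕ x4) = True ↔ False = False
(x1 → ((x1 ∨ x2) ⊕ ¬¬(x4 ↔ x2))) ↔ (¬((x2 ∨ (x2 ∧ x1)) ↔ (x4 ↔ x2)) ↔ (x1 ⊕ x4)) = True ↔ False = False

False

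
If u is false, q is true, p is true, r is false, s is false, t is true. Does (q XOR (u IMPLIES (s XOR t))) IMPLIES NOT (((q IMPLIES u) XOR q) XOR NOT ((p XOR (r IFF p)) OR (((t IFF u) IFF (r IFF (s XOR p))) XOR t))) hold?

T

s XOR t = F XOR T = T
u IMPLIES (s XOR t) = F IMPLIES T = T
q XOR (u IMPLIES (s XOR t)) = T XOR T = F
q IMPLIES u = T IMPLIES F = F
(q IMPLIES u) XOR q = F XOR T = T
r IFF p = F IFF T = F
p XOR (r IFF p) = T XOR F = T
t IFF u = T IFF F = F
s XOR p = F XOR T = T
r IFF (s XOR p) = F IFF T = F
(t IFF u) IFF (r IFF (s XOR p)) = F IFF F = T
((t IFF u) IFF (r IFF (s XOR p))) XOR t = T XOR T = F
(p XOR (r IFF p)) OR (((t IFF u) IFF (r IFF (s XOR p))) XOR t) = T OR F = T
NOT ((p XOR (r IFF p)) OR (((t IFF u) IFF (r IFF (s XOR p))) XOR t)) = NOT T = F
((q IMPLIES u) XOR q) XOR NOT ((p XOR (r IFF p)) OR (((t IFF u) IFF (r IFF (s XOR p))) XOR t)) = T XOR F = T
NOT (((q IMPLIES u) XOR q) XOR NOT ((p XOR (r IFF p)) OR (((t IFF u) IFF (r IFF (s XOR p))) XOR t))) = NOT T = F
(q XOR (u IMPLIES (s XOR t))) IMPLIES NOT (((q IMPLIES u) XOR q) XOR NOT ((p XOR (r IFF p)) OR (((t IFF u) IFF (r IFF (s XOR p))) XOR t))) = F IMPLIES F = T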